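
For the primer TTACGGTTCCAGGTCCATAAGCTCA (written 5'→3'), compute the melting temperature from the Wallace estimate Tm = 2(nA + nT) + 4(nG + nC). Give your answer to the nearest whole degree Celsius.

Base counts: A=6, T=7, G=5, C=7 (length 25).
Tm = 2·(6+7) + 4·(5+7) = 2·13 + 4·12 = 26 + 48 = 74°C.

74°C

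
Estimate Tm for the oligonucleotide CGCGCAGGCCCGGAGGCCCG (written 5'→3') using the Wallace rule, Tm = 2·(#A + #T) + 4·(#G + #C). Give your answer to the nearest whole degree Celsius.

76°C

Base counts: A=2, T=0, G=9, C=9 (length 20).
Tm = 2·(2+0) + 4·(9+9) = 2·2 + 4·18 = 4 + 72 = 76°C.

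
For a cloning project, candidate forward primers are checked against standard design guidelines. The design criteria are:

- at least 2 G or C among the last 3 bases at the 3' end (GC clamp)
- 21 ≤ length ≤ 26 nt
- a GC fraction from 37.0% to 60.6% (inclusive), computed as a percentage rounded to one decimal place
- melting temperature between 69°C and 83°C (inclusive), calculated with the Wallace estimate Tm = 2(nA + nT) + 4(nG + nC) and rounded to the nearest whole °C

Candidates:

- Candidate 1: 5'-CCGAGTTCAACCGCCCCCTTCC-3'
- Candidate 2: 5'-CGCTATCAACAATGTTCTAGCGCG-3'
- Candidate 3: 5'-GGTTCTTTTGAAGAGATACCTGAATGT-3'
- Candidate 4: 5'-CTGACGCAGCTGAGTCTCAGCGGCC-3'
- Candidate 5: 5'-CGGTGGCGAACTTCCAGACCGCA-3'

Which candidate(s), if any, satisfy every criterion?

Candidate 1 (22 nt, A=3 T=4 G=3 C=12): 3' end TCC has 2 G/C ✓; length 22 ✓; GC 15/22 = 68.2%, outside 37.0–60.6% ✗; Tm = 2·7 + 4·15 = 74°C ✓ — fails.
Candidate 2 (24 nt, A=6 T=6 G=5 C=7): 3' end GCG has 3 G/C ✓; length 24 ✓; GC 12/24 = 50.0% ✓; Tm = 2·12 + 4·12 = 72°C ✓ — passes.
Candidate 3 (27 nt, A=7 T=10 G=7 C=3): 3' end TGT has 1 G/C, need ≥2 ✗; length 27, outside 21–26 ✗; GC 10/27 = 37.0% ✓; Tm = 2·17 + 4·10 = 74°C ✓ — fails.
Candidate 4 (25 nt, A=4 T=4 G=8 C=9): 3' end GCC has 3 G/C ✓; length 25 ✓; GC 17/25 = 68.0%, outside 37.0–60.6% ✗; Tm = 2·8 + 4·17 = 84°C, outside 69–83°C ✗ — fails.
Candidate 5 (23 nt, A=5 T=3 G=7 C=8): 3' end GCA has 2 G/C ✓; length 23 ✓; GC 15/23 = 65.2%, outside 37.0–60.6% ✗; Tm = 2·8 + 4·15 = 76°C ✓ — fails.

Candidate 2 only.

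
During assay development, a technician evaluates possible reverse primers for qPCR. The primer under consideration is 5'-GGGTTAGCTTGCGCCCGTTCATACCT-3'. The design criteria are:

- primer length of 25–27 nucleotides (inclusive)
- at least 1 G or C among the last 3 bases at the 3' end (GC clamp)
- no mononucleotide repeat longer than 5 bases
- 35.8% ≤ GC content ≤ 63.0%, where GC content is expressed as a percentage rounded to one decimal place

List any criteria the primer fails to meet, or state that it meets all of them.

Meets all criteria.

Base counts: A=3, T=8, G=7, C=8 (length 26).
length: length 26 ✓
GC clamp: 3' end CCT has 2 G/C ✓
homopolymer run: longest run = 3 ✓
GC content: GC 15/26 = 57.7% ✓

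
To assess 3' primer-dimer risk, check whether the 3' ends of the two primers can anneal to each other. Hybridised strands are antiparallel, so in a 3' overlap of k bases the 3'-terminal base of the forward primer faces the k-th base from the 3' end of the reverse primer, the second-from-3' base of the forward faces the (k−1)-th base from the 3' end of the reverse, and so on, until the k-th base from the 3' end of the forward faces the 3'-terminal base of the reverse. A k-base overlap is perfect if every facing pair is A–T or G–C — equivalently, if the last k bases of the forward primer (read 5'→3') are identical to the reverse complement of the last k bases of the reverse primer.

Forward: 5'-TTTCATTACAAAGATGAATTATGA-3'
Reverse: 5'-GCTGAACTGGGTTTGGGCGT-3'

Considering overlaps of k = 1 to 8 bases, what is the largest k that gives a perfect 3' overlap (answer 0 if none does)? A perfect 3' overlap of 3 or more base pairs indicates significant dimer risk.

Longest perfect overlap: 1 complementary base pair; below the dimer-risk threshold (threshold 3).

Last 8 bases (5'→3') — forward …AATTATGA, reverse …TTGGGCGT.
Reverse complement of the reverse primer's last 8 bases: ACGCCCAA; its first k bases are the reverse complement of the reverse primer's last k bases, so a perfect k-base overlap needs the forward primer's last k bases to equal them.
Comparing (forward last k vs required): k=1: A vs A ✓; k=2: GA vs AC ✗; k=3: TGA vs ACG ✗; k=4: ATGA vs ACGC ✗; k=5: TATGA vs ACGCC ✗; k=6: TTATGA vs ACGCCC ✗; k=7: ATTATGA vs ACGCCCA ✗; k=8: AATTATGA vs ACGCCCAA ✗.
Only k = 1 is perfect, so the longest perfect 3' overlap is 1.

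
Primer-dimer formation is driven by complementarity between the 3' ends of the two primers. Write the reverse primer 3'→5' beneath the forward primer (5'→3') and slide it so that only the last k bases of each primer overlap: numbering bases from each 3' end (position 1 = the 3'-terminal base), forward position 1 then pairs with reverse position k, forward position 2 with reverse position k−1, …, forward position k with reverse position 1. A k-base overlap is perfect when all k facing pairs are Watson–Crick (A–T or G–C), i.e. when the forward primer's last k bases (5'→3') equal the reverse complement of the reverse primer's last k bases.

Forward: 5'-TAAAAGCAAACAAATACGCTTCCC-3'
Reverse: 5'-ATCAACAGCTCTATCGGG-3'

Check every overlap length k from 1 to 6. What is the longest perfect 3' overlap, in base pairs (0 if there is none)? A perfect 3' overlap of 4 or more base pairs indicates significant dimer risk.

Longest perfect overlap: 3 complementary base pairs; below the dimer-risk threshold (threshold 4).

Last 6 bases (5'→3') — forward …CTTCCC, reverse …ATCGGG.
Reverse complement of the reverse primer's last 6 bases: CCCGAT; its first k bases are the reverse complement of the reverse primer's last k bases, so a perfect k-base overlap needs the forward primer's last k bases to equal them.
Comparing (forward last k vs required): k=1: C vs C ✓; k=2: CC vs CC ✓; k=3: CCC vs CCC ✓; k=4: TCCC vs CCCG ✗; k=5: TTCCC vs CCCGA ✗; k=6: CTTCCC vs CCCGAT ✗.
Perfect overlaps at k = 1, 2, 3; the largest is 3.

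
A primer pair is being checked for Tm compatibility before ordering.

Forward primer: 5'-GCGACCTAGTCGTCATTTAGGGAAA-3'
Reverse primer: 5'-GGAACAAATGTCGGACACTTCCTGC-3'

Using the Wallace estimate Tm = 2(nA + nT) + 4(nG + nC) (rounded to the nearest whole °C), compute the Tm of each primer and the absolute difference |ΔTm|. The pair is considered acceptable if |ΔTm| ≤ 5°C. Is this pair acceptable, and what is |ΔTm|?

Forward: A=7 T=6 G=7 C=5 → Tm = 2·13 + 4·12 = 74°C.
Reverse: A=7 T=5 G=6 C=7 → Tm = 2·12 + 4·13 = 76°C.
|ΔTm| = |74 − 76| = 2°C, ≤ 5°C.

|ΔTm| = 2°C; the pair is acceptable.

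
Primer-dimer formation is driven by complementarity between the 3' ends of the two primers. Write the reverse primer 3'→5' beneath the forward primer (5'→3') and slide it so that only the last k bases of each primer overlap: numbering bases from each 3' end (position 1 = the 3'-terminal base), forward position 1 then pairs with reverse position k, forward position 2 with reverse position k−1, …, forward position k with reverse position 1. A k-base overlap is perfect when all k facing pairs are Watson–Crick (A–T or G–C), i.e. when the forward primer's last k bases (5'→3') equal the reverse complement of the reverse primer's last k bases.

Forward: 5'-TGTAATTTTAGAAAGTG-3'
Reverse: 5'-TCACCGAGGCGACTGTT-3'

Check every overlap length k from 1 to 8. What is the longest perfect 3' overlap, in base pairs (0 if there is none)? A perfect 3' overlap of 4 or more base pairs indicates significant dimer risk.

Longest perfect overlap: 0 complementary base pairs; below the dimer-risk threshold (threshold 4).

Last 8 bases (5'→3') — forward …AGAAAGTG, reverse …CGACTGTT.
Reverse complement of the reverse primer's last 8 bases: AACAGTCG; its first k bases are the reverse complement of the reverse primer's last k bases, so a perfect k-base overlap needs the forward primer's last k bases to equal them.
Comparing (forward last k vs required): k=1: G vs A ✗; k=2: TG vs AA ✗; k=3: GTG vs AAC ✗; k=4: AGTG vs AACA ✗; k=5: AAGTG vs AACAG ✗; k=6: AAAGTG vs AACAGT ✗; k=7: GAAAGTG vs AACAGTC ✗; k=8: AGAAAGTG vs AACAGTCG ✗.
No overlap length from 1 to 8 is perfect, so the longest perfect 3' overlap is 0.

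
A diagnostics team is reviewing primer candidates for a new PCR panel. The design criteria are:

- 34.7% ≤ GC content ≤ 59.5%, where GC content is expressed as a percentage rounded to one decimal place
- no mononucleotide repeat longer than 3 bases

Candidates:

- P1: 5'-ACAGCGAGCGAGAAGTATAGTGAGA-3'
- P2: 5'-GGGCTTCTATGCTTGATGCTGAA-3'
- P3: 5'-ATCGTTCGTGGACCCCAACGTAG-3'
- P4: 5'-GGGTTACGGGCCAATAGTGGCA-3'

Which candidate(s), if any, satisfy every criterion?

P1 (25 nt, A=10 T=3 G=9 C=3): GC 12/25 = 48.0% ✓; longest run = 2 ✓ — passes.
P2 (23 nt, A=4 T=8 G=7 C=4): GC 11/23 = 47.8% ✓; longest run = 3 ✓ — passes.
P3 (23 nt, A=5 T=5 G=6 C=7): GC 13/23 = 56.5% ✓; longest run = 4, exceeds 3 ✗ — fails.
P4 (22 nt, A=5 T=4 G=9 C=4): GC 13/22 = 59.1% ✓; longest run = 3 ✓ — passes.

P1, P2 and P4.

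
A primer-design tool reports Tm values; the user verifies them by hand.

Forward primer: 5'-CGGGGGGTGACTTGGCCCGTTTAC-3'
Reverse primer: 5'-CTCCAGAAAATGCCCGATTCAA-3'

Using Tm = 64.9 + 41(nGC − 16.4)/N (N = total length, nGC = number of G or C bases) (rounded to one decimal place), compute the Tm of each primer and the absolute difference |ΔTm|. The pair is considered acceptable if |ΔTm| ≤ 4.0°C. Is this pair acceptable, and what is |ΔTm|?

|ΔTm| = 11.2°C; the pair is not acceptable.

Forward: G+C = 16, N = 24 → Tm = 64.9 + 41·(16 − 16.4)/24 = 64.2°C.
Reverse: G+C = 10, N = 22 → Tm = 64.9 + 41·(10 − 16.4)/22 = 53.0°C.
|ΔTm| = |64.2 − 53.0| = 11.2°C, > 4.0°C.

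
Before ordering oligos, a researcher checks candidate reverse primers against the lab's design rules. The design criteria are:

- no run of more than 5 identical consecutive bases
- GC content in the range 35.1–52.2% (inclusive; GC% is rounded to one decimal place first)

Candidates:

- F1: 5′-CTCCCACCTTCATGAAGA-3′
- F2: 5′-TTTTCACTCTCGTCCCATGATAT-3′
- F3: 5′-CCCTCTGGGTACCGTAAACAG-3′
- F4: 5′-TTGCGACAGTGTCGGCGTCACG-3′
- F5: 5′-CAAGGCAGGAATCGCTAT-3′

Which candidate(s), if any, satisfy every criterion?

F1, F2 and F5.

F1 (18 nt, A=5 T=4 G=2 C=7): longest run = 3 ✓; GC 9/18 = 50.0% ✓ — passes.
F2 (23 nt, A=4 T=10 G=2 C=7): longest run = 4 ✓; GC 9/23 = 39.1% ✓ — passes.
F3 (21 nt, A=5 T=4 G=5 C=7): longest run = 3 ✓; GC 12/21 = 57.1%, outside 35.1–52.2% ✗ — fails.
F4 (22 nt, A=3 T=5 G=8 C=6): longest run = 2 ✓; GC 14/22 = 63.6%, outside 35.1–52.2% ✗ — fails.
F5 (18 nt, A=6 T=3 G=5 C=4): longest run = 2 ✓; GC 9/18 = 50.0% ✓ — passes.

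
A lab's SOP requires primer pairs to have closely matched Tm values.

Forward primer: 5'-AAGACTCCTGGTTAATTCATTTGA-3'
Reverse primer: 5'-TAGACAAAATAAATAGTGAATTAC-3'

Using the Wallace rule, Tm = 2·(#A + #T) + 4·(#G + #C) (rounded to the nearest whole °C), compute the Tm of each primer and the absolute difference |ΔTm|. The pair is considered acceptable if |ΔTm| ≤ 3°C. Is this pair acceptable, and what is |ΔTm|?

|ΔTm| = 6°C; the pair is not acceptable.

Forward: A=7 T=9 G=4 C=4 → Tm = 2·16 + 4·8 = 64°C.
Reverse: A=13 T=6 G=3 C=2 → Tm = 2·19 + 4·5 = 58°C.
|ΔTm| = |64 − 58| = 6°C, > 3°C.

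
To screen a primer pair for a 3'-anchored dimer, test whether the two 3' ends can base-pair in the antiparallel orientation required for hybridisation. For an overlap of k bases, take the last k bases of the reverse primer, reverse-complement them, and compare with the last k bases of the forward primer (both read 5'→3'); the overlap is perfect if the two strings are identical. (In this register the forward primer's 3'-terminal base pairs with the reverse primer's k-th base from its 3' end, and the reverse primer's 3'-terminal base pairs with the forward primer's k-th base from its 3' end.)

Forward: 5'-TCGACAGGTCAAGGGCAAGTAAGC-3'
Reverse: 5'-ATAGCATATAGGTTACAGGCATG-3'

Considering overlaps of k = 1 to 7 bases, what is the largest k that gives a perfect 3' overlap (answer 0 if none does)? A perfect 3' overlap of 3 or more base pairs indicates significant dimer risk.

Last 7 bases (5'→3') — forward …AGTAAGC, reverse …AGGCATG.
Reverse complement of the reverse primer's last 7 bases: CATGCCT; its first k bases are the reverse complement of the reverse primer's last k bases, so a perfect k-base overlap needs the forward primer's last k bases to equal them.
Comparing (forward last k vs required): k=1: C vs C ✓; k=2: GC vs CA ✗; k=3: AGC vs CAT ✗; k=4: AAGC vs CATG ✗; k=5: TAAGC vs CATGC ✗; k=6: GTAAGC vs CATGCC ✗; k=7: AGTAAGC vs CATGCCT ✗.
Only k = 1 is perfect, so the longest perfect 3' overlap is 1.

Longest perfect overlap: 1 complementary base pair; below the dimer-risk threshold (threshold 3).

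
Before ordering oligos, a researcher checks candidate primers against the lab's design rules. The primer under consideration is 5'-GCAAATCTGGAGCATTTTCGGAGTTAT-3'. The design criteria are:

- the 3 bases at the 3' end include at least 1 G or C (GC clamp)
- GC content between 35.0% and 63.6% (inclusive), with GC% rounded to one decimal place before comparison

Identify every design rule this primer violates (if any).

Fails: GC clamp.

Base counts: A=7, T=9, G=7, C=4 (length 27).
GC clamp: 3' end TAT has 0 G/C, need ≥1 ✗
GC content: GC 11/27 = 40.7% ✓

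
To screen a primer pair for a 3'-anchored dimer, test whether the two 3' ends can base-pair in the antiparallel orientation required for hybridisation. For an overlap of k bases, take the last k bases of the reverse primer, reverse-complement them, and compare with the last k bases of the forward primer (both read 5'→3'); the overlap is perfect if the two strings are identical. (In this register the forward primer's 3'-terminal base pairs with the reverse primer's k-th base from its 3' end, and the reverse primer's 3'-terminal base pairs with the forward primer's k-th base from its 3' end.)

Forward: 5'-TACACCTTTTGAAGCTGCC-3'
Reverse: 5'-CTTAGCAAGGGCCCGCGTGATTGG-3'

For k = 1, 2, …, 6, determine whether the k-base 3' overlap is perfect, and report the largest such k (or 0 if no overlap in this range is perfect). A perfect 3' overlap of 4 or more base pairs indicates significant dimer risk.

Last 6 bases (5'→3') — forward …GCTGCC, reverse …GATTGG.
Reverse complement of the reverse primer's last 6 bases: CCAATC; its first k bases are the reverse complement of the reverse primer's last k bases, so a perfect k-base overlap needs the forward primer's last k bases to equal them.
Comparing (forward last k vs required): k=1: C vs C ✓; k=2: CC vs CC ✓; k=3: GCC vs CCA ✗; k=4: TGCC vs CCAA ✗; k=5: CTGCC vs CCAAT ✗; k=6: GCTGCC vs CCAATC ✗.
Perfect overlaps at k = 1, 2; the largest is 2.

Longest perfect overlap: 2 complementary base pairs; below the dimer-risk threshold (threshold 4).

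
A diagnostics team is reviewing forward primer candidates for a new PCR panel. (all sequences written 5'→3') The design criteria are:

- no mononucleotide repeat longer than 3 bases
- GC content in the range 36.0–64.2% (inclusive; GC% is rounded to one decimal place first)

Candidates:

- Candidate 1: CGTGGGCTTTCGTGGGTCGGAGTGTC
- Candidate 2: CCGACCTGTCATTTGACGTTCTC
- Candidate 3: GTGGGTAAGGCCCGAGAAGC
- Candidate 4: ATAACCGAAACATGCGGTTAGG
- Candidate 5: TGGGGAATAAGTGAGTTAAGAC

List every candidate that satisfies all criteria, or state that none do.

Candidate 2 and Candidate 4.

Candidate 1 (26 nt, A=1 T=8 G=12 C=5): longest run = 3 ✓; GC 17/26 = 65.4%, outside 36.0–64.2% ✗ — fails.
Candidate 2 (23 nt, A=3 T=8 G=4 C=8): longest run = 3 ✓; GC 12/23 = 52.2% ✓ — passes.
Candidate 3 (20 nt, A=5 T=2 G=9 C=4): longest run = 3 ✓; GC 13/20 = 65.0%, outside 36.0–64.2% ✗ — fails.
Candidate 4 (22 nt, A=8 T=4 G=6 C=4): longest run = 3 ✓; GC 10/22 = 45.5% ✓ — passes.
Candidate 5 (22 nt, A=8 T=5 G=8 C=1): longest run = 4, exceeds 3 ✗; GC 9/22 = 40.9% ✓ — fails.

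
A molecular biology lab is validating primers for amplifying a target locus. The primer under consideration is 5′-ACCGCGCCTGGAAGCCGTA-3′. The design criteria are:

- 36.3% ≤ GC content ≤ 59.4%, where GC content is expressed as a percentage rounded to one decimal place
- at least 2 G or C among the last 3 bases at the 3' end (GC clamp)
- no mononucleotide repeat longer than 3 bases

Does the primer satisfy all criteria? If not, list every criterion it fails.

Base counts: A=4, T=2, G=6, C=7 (length 19).
GC content: GC 13/19 = 68.4%, outside 36.3–59.4% ✗
GC clamp: 3' end GTA has 1 G/C, need ≥2 ✗
homopolymer run: longest run = 2 ✓

Fails: GC content, GC clamp.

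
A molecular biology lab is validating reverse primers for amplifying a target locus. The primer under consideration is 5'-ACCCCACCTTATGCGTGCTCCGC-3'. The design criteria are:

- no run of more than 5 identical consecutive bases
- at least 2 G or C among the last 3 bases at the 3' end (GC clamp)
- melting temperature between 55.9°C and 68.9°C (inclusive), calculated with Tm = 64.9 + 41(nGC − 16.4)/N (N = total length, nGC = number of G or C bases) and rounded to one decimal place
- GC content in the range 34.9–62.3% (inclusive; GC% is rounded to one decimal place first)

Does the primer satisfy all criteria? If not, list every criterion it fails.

Fails: GC content.

Base counts: A=3, T=5, G=4, C=11 (length 23).
homopolymer run: longest run = 4 ✓
GC clamp: 3' end CGC has 3 G/C ✓
Tm: Tm = 64.9 + 41·(15 − 16.4)/23 = 62.4°C ✓
GC content: GC 15/23 = 65.2%, outside 34.9–62.3% ✗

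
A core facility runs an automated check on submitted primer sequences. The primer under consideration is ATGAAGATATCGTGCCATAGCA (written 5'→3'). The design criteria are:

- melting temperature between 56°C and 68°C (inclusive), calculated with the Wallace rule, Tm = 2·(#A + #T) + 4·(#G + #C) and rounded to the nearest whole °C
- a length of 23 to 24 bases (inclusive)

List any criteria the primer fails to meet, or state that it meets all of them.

Fails: length.

Base counts: A=8, T=5, G=5, C=4 (length 22).
Tm: Tm = 2·13 + 4·9 = 62°C ✓
length: length 22, outside 23–24 ✗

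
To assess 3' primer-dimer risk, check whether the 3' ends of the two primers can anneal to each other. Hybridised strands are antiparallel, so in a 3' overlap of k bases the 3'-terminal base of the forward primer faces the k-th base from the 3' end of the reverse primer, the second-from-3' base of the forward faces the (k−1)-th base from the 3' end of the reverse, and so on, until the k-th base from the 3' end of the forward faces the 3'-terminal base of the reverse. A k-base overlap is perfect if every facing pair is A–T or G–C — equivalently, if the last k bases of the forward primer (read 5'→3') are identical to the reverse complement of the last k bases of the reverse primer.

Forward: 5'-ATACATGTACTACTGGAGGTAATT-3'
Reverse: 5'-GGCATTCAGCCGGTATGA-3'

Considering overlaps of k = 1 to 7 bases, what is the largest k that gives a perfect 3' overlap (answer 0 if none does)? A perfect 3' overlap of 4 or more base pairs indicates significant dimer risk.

Last 7 bases (5'→3') — forward …GGTAATT, reverse …GGTATGA.
Reverse complement of the reverse primer's last 7 bases: TCATACC; its first k bases are the reverse complement of the reverse primer's last k bases, so a perfect k-base overlap needs the forward primer's last k bases to equal them.
Comparing (forward last k vs required): k=1: T vs T ✓; k=2: TT vs TC ✗; k=3: ATT vs TCA ✗; k=4: AATT vs TCAT ✗; k=5: TAATT vs TCATA ✗; k=6: GTAATT vs TCATAC ✗; k=7: GGTAATT vs TCATACC ✗.
Only k = 1 is perfect, so the longest perfect 3' overlap is 1.

Longest perfect overlap: 1 complementary base pair; below the dimer-risk threshold (threshold 4).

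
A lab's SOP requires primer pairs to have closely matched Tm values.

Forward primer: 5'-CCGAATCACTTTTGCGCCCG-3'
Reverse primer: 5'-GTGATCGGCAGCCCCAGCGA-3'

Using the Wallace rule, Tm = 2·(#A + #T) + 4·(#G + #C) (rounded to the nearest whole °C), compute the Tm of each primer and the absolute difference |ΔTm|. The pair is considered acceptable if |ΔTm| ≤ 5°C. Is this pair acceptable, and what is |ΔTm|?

Forward: A=3 T=5 G=4 C=8 → Tm = 2·8 + 4·12 = 64°C.
Reverse: A=4 T=2 G=7 C=7 → Tm = 2·6 + 4·14 = 68°C.
|ΔTm| = |64 − 68| = 4°C, ≤ 5°C.

|ΔTm| = 4°C; the pair is acceptable.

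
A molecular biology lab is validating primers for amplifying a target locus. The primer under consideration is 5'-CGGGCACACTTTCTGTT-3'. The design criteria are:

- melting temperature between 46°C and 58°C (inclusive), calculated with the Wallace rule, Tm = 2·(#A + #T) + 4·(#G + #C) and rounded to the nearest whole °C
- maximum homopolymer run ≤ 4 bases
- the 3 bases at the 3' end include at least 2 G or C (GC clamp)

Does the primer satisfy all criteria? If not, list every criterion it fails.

Base counts: A=2, T=6, G=4, C=5 (length 17).
Tm: Tm = 2·8 + 4·9 = 52°C ✓
homopolymer run: longest run = 3 ✓
GC clamp: 3' end GTT has 1 G/C, need ≥2 ✗

Fails: GC clamp.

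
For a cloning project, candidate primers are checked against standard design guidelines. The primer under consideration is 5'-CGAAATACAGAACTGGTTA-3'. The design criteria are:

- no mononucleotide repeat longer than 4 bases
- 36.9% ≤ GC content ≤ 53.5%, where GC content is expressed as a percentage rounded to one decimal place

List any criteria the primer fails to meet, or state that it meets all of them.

Fails: GC content.

Base counts: A=8, T=4, G=4, C=3 (length 19).
homopolymer run: longest run = 3 ✓
GC content: GC 7/19 = 36.8%, outside 36.9–53.5% ✗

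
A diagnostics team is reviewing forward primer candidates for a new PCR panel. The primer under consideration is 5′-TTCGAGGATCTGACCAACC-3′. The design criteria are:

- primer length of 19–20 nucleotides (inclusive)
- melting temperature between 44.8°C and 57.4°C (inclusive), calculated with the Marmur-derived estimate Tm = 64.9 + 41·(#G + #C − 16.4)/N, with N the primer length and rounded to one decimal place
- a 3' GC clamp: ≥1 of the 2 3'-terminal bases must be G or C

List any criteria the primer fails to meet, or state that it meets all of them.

Base counts: A=5, T=4, G=4, C=6 (length 19).
length: length 19 ✓
Tm: Tm = 64.9 + 41·(10 − 16.4)/19 = 51.1°C ✓
GC clamp: 3' end CC has 2 G/C ✓

Meets all criteria.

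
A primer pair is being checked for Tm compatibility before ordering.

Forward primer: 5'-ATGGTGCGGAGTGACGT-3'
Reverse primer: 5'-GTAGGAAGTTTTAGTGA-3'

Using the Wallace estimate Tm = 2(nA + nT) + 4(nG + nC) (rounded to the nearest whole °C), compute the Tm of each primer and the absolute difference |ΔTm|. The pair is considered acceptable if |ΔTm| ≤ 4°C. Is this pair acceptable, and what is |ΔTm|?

Forward: A=3 T=4 G=8 C=2 → Tm = 2·7 + 4·10 = 54°C.
Reverse: A=5 T=6 G=6 C=0 → Tm = 2·11 + 4·6 = 46°C.
|ΔTm| = |54 − 46| = 8°C, > 4°C.

|ΔTm| = 8°C; the pair is not acceptable.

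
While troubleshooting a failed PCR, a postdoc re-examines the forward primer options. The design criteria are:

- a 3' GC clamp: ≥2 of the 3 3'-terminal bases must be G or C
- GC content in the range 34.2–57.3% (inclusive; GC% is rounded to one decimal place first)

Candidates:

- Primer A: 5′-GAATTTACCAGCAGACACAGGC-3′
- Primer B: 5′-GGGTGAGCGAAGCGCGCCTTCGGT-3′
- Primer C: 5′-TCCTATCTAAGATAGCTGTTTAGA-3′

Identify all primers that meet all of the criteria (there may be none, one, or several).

Primer A (22 nt, A=8 T=3 G=5 C=6): 3' end GGC has 3 G/C ✓; GC 11/22 = 50.0% ✓ — passes.
Primer B (24 nt, A=3 T=4 G=11 C=6): 3' end GGT has 2 G/C ✓; GC 17/24 = 70.8%, outside 34.2–57.3% ✗ — fails.
Primer C (24 nt, A=7 T=9 G=4 C=4): 3' end AGA has 1 G/C, need ≥2 ✗; GC 8/24 = 33.3%, outside 34.2–57.3% ✗ — fails.

Primer A only.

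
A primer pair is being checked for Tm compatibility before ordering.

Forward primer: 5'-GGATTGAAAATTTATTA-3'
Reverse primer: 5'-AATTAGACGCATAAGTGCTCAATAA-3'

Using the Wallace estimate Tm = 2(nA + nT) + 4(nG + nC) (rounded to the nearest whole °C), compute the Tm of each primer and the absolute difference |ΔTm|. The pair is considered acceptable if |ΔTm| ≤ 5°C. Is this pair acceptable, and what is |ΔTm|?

Forward: A=7 T=7 G=3 C=0 → Tm = 2·14 + 4·3 = 40°C.
Reverse: A=11 T=6 G=4 C=4 → Tm = 2·17 + 4·8 = 66°C.
|ΔTm| = |40 − 66| = 26°C, > 5°C.

|ΔTm| = 26°C; the pair is not acceptable.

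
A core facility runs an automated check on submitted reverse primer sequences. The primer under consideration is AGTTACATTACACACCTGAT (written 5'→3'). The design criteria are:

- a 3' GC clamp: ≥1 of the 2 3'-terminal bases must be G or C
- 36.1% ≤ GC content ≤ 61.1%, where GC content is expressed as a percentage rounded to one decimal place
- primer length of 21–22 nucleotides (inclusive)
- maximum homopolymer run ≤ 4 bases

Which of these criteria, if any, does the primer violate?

Base counts: A=7, T=6, G=2, C=5 (length 20).
GC clamp: 3' end AT has 0 G/C, need ≥1 ✗
GC content: GC 7/20 = 35.0%, outside 36.1–61.1% ✗
length: length 20, outside 21–22 ✗
homopolymer run: longest run = 2 ✓

Fails: GC clamp, GC content, length.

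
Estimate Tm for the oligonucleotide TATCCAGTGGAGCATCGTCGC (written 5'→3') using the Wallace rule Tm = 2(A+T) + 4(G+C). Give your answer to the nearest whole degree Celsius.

66°C

Base counts: A=4, T=5, G=6, C=6 (length 21).
Tm = 2·(4+5) + 4·(6+6) = 2·9 + 4·12 = 18 + 48 = 66°C.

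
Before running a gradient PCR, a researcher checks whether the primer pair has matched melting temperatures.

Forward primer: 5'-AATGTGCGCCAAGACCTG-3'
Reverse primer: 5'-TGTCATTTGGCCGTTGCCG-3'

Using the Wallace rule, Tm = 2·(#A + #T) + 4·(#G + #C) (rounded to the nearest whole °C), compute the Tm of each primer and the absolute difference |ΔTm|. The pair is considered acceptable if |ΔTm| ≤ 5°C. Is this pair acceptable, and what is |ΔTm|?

Forward: A=5 T=3 G=5 C=5 → Tm = 2·8 + 4·10 = 56°C.
Reverse: A=1 T=7 G=6 C=5 → Tm = 2·8 + 4·11 = 60°C.
|ΔTm| = |56 − 60| = 4°C, ≤ 5°C.

|ΔTm| = 4°C; the pair is acceptable.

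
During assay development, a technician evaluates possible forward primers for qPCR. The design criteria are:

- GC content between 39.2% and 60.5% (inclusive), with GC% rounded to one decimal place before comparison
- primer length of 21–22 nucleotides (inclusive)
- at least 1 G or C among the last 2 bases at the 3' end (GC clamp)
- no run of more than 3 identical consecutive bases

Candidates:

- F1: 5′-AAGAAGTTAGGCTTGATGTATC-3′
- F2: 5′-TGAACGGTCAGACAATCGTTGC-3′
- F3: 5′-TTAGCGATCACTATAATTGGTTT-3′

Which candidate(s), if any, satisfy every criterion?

F2 only.

F1 (22 nt, A=7 T=7 G=6 C=2): GC 8/22 = 36.4%, outside 39.2–60.5% ✗; length 22 ✓; 3' end TC has 1 G/C ✓; longest run = 2 ✓ — fails.
F2 (22 nt, A=6 T=5 G=6 C=5): GC 11/22 = 50.0% ✓; length 22 ✓; 3' end GC has 2 G/C ✓; longest run = 2 ✓ — passes.
F3 (23 nt, A=6 T=10 G=4 C=3): GC 7/23 = 30.4%, outside 39.2–60.5% ✗; length 23, outside 21–22 ✗; 3' end TT has 0 G/C, need ≥1 ✗; longest run = 3 ✓ — fails.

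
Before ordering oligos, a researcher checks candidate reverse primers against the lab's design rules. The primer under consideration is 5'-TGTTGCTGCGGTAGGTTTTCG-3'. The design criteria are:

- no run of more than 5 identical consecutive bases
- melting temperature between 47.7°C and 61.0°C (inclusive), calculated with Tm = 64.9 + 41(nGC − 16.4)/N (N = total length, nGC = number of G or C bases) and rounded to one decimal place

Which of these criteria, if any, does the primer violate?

Meets all criteria.

Base counts: A=1, T=9, G=8, C=3 (length 21).
homopolymer run: longest run = 4 ✓
Tm: Tm = 64.9 + 41·(11 − 16.4)/21 = 54.4°C ✓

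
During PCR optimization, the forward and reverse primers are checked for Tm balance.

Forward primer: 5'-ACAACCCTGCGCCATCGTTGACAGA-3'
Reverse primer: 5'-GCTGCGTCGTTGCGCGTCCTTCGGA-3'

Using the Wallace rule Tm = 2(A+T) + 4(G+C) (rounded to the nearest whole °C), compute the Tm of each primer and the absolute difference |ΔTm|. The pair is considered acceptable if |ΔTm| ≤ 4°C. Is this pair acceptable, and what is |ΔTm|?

|ΔTm| = 6°C; the pair is not acceptable.

Forward: A=7 T=4 G=5 C=9 → Tm = 2·11 + 4·14 = 78°C.
Reverse: A=1 T=7 G=9 C=8 → Tm = 2·8 + 4·17 = 84°C.
|ΔTm| = |78 − 84| = 6°C, > 4°C.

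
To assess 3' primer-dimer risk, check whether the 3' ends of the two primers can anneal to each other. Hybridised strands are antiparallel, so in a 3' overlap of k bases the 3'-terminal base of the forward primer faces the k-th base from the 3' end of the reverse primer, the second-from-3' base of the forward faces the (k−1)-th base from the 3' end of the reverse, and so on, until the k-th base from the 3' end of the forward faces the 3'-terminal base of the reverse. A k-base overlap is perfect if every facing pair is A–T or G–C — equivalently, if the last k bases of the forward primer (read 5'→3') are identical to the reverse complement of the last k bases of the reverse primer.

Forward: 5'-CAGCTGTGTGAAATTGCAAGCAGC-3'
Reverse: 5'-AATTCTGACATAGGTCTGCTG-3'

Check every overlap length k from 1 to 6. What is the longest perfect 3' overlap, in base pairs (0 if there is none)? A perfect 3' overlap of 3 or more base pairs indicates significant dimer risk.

Longest perfect overlap: 4 complementary base pairs; significant dimer risk (threshold 3).

Last 6 bases (5'→3') — forward …AGCAGC, reverse …CTGCTG.
Reverse complement of the reverse primer's last 6 bases: CAGCAG; its first k bases are the reverse complement of the reverse primer's last k bases, so a perfect k-base overlap needs the forward primer's last k bases to equal them.
Comparing (forward last k vs required): k=1: C vs C ✓; k=2: GC vs CA ✗; k=3: AGC vs CAG ✗; k=4: CAGC vs CAGC ✓; k=5: GCAGC vs CAGCA ✗; k=6: AGCAGC vs CAGCAG ✗.
Perfect overlaps at k = 1, 4; the largest is 4.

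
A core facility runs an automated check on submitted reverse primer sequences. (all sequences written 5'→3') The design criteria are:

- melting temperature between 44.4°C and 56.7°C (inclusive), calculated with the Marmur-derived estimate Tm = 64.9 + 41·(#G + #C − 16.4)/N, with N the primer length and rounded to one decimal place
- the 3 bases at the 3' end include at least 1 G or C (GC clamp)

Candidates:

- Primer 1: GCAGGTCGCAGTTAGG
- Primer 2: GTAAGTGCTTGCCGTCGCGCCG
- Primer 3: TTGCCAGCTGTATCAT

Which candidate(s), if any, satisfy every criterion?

Primer 1 only.

Primer 1 (16 nt, A=3 T=3 G=7 C=3): Tm = 64.9 + 41·(10 − 16.4)/16 = 48.5°C ✓; 3' end AGG has 2 G/C ✓ — passes.
Primer 2 (22 nt, A=2 T=5 G=8 C=7): Tm = 64.9 + 41·(15 − 16.4)/22 = 62.3°C, outside 44.4–56.7°C ✗; 3' end CCG has 3 G/C ✓ — fails.
Primer 3 (16 nt, A=3 T=6 G=3 C=4): Tm = 64.9 + 41·(7 − 16.4)/16 = 40.8°C, outside 44.4–56.7°C ✗; 3' end CAT has 1 G/C ✓ — fails.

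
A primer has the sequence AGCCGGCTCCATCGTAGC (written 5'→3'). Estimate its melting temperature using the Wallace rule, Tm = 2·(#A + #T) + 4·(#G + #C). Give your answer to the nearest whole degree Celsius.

Base counts: A=3, T=3, G=5, C=7 (length 18).
Tm = 2·(3+3) + 4·(5+7) = 2·6 + 4·12 = 12 + 48 = 60°C.

60°C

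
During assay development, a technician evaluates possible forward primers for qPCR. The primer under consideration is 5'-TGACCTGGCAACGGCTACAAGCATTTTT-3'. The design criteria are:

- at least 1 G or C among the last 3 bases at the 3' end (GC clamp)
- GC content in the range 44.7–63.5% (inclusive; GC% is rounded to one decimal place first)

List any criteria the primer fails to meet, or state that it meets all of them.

Base counts: A=7, T=8, G=6, C=7 (length 28).
GC clamp: 3' end TTT has 0 G/C, need ≥1 ✗
GC content: GC 13/28 = 46.4% ✓

Fails: GC clamp.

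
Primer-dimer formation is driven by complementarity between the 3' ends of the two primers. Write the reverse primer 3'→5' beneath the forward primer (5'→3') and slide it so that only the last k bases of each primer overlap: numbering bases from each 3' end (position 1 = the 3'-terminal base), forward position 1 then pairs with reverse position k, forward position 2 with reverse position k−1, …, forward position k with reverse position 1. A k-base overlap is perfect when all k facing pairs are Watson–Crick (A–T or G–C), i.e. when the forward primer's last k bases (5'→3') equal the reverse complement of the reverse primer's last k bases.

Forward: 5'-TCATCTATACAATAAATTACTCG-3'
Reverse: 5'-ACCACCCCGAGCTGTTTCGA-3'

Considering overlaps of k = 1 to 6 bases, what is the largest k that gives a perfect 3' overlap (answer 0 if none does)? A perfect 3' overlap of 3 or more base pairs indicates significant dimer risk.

Last 6 bases (5'→3') — forward …TACTCG, reverse …TTTCGA.
Reverse complement of the reverse primer's last 6 bases: TCGAAA; its first k bases are the reverse complement of the reverse primer's last k bases, so a perfect k-base overlap needs the forward primer's last k bases to equal them.
Comparing (forward last k vs required): k=1: G vs T ✗; k=2: CG vs TC ✗; k=3: TCG vs TCG ✓; k=4: CTCG vs TCGA ✗; k=5: ACTCG vs TCGAA ✗; k=6: TACTCG vs TCGAAA ✗.
Only k = 3 is perfect, so the longest perfect 3' overlap is 3.

Longest perfect overlap: 3 complementary base pairs; significant dimer risk (threshold 3).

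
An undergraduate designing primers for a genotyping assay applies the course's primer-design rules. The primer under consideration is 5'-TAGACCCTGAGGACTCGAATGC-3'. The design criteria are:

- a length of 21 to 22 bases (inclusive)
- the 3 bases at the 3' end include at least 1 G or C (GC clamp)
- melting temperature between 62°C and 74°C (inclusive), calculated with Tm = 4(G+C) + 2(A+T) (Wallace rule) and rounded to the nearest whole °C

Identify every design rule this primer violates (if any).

Meets all criteria.

Base counts: A=6, T=4, G=6, C=6 (length 22).
length: length 22 ✓
GC clamp: 3' end TGC has 2 G/C ✓
Tm: Tm = 2·10 + 4·12 = 68°C ✓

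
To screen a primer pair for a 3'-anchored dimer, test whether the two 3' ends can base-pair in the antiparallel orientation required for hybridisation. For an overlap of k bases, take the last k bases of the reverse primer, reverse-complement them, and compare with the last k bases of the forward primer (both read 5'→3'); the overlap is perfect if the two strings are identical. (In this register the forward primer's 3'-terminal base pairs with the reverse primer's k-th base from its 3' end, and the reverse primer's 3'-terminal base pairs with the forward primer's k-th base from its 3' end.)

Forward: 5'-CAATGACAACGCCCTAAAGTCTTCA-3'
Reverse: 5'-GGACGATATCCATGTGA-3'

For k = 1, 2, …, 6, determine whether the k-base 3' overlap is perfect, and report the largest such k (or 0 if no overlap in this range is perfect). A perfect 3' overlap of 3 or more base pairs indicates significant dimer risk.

Longest perfect overlap: 3 complementary base pairs; significant dimer risk (threshold 3).

Last 6 bases (5'→3') — forward …TCTTCA, reverse …ATGTGA.
Reverse complement of the reverse primer's last 6 bases: TCACAT; its first k bases are the reverse complement of the reverse primer's last k bases, so a perfect k-base overlap needs the forward primer's last k bases to equal them.
Comparing (forward last k vs required): k=1: A vs T ✗; k=2: CA vs TC ✗; k=3: TCA vs TCA ✓; k=4: TTCA vs TCAC ✗; k=5: CTTCA vs TCACA ✗; k=6: TCTTCA vs TCACAT ✗.
Only k = 3 is perfect, so the longest perfect 3' overlap is 3.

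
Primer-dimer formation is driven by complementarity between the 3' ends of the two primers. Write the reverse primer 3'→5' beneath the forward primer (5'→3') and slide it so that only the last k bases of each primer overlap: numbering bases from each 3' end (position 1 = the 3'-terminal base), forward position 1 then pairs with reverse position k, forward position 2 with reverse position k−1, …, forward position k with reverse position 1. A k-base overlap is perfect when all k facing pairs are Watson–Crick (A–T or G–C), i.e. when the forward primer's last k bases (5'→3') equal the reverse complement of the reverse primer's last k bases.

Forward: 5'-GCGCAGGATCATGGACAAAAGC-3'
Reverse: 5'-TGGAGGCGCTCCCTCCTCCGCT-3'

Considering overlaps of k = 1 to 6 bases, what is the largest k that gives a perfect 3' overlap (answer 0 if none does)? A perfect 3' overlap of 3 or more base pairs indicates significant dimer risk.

Longest perfect overlap: 3 complementary base pairs; significant dimer risk (threshold 3).

Last 6 bases (5'→3') — forward …AAAAGC, reverse …TCCGCT.
Reverse complement of the reverse primer's last 6 bases: AGCGGA; its first k bases are the reverse complement of the reverse primer's last k bases, so a perfect k-base overlap needs the forward primer's last k bases to equal them.
Comparing (forward last k vs required): k=1: C vs A ✗; k=2: GC vs AG ✗; k=3: AGC vs AGC ✓; k=4: AAGC vs AGCG ✗; k=5: AAAGC vs AGCGG ✗; k=6: AAAAGC vs AGCGGA ✗.
Only k = 3 is perfect, so the longest perfect 3' overlap is 3.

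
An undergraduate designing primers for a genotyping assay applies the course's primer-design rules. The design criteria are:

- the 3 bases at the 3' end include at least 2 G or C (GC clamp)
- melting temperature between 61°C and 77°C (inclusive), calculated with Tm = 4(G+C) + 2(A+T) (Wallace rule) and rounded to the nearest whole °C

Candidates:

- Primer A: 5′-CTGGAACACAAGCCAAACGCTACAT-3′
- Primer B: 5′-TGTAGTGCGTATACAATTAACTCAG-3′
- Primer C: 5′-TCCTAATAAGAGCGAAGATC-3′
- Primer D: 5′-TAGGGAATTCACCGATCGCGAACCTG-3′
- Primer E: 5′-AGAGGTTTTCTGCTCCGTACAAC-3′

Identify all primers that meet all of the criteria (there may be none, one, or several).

Primer A (25 nt, A=10 T=3 G=4 C=8): 3' end CAT has 1 G/C, need ≥2 ✗; Tm = 2·13 + 4·12 = 74°C ✓ — fails.
Primer B (25 nt, A=8 T=8 G=5 C=4): 3' end CAG has 2 G/C ✓; Tm = 2·16 + 4·9 = 68°C ✓ — passes.
Primer C (20 nt, A=8 T=4 G=4 C=4): 3' end ATC has 1 G/C, need ≥2 ✗; Tm = 2·12 + 4·8 = 56°C, outside 61–77°C ✗ — fails.
Primer D (26 nt, A=7 T=5 G=7 C=7): 3' end CTG has 2 G/C ✓; Tm = 2·12 + 4·14 = 80°C, outside 61–77°C ✗ — fails.
Primer E (23 nt, A=5 T=7 G=5 C=6): 3' end AAC has 1 G/C, need ≥2 ✗; Tm = 2·12 + 4·11 = 68°C ✓ — fails.

Primer B only.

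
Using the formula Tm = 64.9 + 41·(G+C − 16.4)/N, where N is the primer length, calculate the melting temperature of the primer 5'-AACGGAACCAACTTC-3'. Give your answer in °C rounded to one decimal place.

Base counts: A=6, T=2, G=2, C=5; G+C = 7, N = 15.
Tm = 64.9 + 41·(7 − 16.4)/15 = 64.9 + -385.40/15 = 39.2°C.

39.2°C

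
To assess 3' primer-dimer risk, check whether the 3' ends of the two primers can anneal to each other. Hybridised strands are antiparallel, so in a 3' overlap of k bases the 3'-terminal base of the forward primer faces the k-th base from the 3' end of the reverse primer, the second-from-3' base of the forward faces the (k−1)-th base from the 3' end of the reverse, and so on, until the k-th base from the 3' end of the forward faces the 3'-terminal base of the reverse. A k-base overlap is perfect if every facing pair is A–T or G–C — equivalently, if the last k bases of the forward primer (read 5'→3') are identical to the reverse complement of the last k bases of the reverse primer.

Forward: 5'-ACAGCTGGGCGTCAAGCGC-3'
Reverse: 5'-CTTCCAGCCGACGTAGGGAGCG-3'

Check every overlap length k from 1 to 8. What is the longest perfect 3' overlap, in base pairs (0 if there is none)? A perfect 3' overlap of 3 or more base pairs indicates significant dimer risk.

Longest perfect overlap: 3 complementary base pairs; significant dimer risk (threshold 3).

Last 8 bases (5'→3') — forward …TCAAGCGC, reverse …AGGGAGCG.
Reverse complement of the reverse primer's last 8 bases: CGCTCCCT; its first k bases are the reverse complement of the reverse primer's last k bases, so a perfect k-base overlap needs the forward primer's last k bases to equal them.
Comparing (forward last k vs required): k=1: C vs C ✓; k=2: GC vs CG ✗; k=3: CGC vs CGC ✓; k=4: GCGC vs CGCT ✗; k=5: AGCGC vs CGCTC ✗; k=6: AAGCGC vs CGCTCC ✗; k=7: CAAGCGC vs CGCTCCC ✗; k=8: TCAAGCGC vs CGCTCCCT ✗.
Perfect overlaps at k = 1, 3; the largest is 3.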